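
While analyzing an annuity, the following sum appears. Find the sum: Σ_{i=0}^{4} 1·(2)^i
Geometric series: S = a(1 - r^n)/(1 - r)
a = 1, r = 2, n = 5
S = 1(1-32)/-1 = 31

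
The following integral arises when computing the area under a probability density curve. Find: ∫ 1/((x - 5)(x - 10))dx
Partial fractions: 1/((x-5)(x-10)) = A/(x-5)+B/(x-10)
A = -1/5, B = 1/5
∫ [-1/5· 1/(x-5)+1/5· 1/(x-10)] dx
= (1/5)[ln|x-10| - ln|x-5|]+C

Answer: (1/5)·ln|(x-10)/(x-5)|+C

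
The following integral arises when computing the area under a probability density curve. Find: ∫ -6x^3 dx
Using power rule: ∫ -6x^3 dx=-6/4 x^4+C=(-3/2)x^4+C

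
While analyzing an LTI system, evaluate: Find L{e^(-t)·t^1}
First shifting: L{e^(at)f(t)} = F(s-a)
L{t^1} = 1/s^2
Shift s → s+1: 1/(s+1)^2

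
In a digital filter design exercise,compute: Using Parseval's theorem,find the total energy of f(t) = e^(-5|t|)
Parseval's theorem: E=integral |f(t)|^2 dt=(1/2pi) integral |F(omega)|^2 domega
E=integral_{-inf}^{inf} e^(-10|t|) dt=2*integral_0^inf e^(-10t) dt=2/(2*5)=1/5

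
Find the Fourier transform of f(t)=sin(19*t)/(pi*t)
sin(W*t)/(pi*t)=(W/pi)*sinc(W*t/pi) is the impulse response of the ideal low-pass filter with cutoff W (here W=19).
Its Fourier transform is a rectangular function:
F(omega)=1 for |omega| < 19, 0 otherwise

Answer: rect(omega/38) [i.e., 1 for |omega| < 19, 0 otherwise]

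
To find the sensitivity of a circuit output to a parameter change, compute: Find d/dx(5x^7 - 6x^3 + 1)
Power rule: d/dx(ax^n) = n·a·x^(n-1)
Term by term: 35·x^6 - 18·x^2

Answer: 35x^6 - 18x^2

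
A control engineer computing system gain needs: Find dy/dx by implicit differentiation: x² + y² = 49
Differentiate both sides: 2x+2y·(dy/dx) = 0
Solve: dy/dx = -2x/(2y) = -x/y

Answer: dy/dx = -x/y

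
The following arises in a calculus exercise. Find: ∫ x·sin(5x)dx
By parts: u = x, dv = sin(5x) dx
du = dx, v = -cos(5x)/5
= -x·cos(5x)/5+sin(5x)/5²+C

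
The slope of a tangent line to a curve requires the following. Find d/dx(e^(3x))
Chain rule: d/dx[e^u] = e^u · u' where u = 3x
u' = 3

Answer: 3·e^(3x)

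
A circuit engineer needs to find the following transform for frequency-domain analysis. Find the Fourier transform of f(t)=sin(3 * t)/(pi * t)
sin(W*t)/(pi*t)=(W/pi)*sinc(W*t/pi) is the impulse response of the ideal low-pass filter with cutoff W (here W=3).
Its Fourier transform is a rectangular function:
F(omega)=1 for |omega| < 3, 0 otherwise

Answer: rect(omega/6) [i.e., 1 for |omega| < 3, 0 otherwise]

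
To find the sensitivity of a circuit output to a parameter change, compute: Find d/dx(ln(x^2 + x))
Chain rule: d/dx[ln(u)] = u'/u where u = x^2 + x
u' = 2x + 1

Answer: (2x + 1)/(x^2 + x)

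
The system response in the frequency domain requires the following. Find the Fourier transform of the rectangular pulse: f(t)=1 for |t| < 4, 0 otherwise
F(omega)=integral from -4 to 4 of e^(-j*omega*t) dt
=2*sin(4*omega)/omega=8*sinc(4*omega/pi)

Answer: 2*sin(4*omega)/omega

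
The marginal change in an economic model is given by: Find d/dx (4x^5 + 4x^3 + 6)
Power rule: d/dx(ax^n) = n·a·x^(n-1)
Term by term: 20·x^4+12·x^2

Answer: 20x^4+12x^2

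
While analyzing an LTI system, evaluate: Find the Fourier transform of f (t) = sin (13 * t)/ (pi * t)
sin(W*t)/(pi*t) = (W/pi)*sinc(W*t/pi) is the impulse response of the ideal low-pass filter with cutoff W (here W = 13).
Its Fourier transform is a rectangular function:
F(omega) = 1 for |omega| < 13, 0 otherwise

Answer: rect(omega/26) [i.e., 1 for |omega| < 13, 0 otherwise]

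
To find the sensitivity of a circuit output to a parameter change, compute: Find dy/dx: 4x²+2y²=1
Differentiate: 8x+4y·(dy/dx)=0
dy/dx=-8x/(4y)=-2·(x/y)

Answer: dy/dx=-2·(x/y)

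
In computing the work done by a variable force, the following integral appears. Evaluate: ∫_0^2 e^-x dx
Antiderivative: -e^-x
Evaluate: -(e^-2-1)

Answer: (e^-2-1)/(-1)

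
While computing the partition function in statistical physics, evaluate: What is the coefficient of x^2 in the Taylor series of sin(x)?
sin(x) has only odd powers. Coefficient of x^2 = 0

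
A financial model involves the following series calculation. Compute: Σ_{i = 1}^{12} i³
Using formula: Σ i^3=[n(n+1)/2]²=[12·13/2]²=6084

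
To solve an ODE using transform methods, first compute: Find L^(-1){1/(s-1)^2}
L^(-1){1/(s-a)^n} = t^(n-1)·e^(at)/(n-1)!
Here a = 1, n = 2: t^1·e^(t)/1

Answer: t·e^(t)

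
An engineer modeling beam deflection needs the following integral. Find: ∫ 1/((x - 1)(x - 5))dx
Partial fractions: 1/((x-1)(x-5))=A/(x-1)+B/(x-5)
A=-1/4, B=1/4
∫ [-1/4· 1/(x-1)+1/4· 1/(x-5)] dx
=(1/4)[ln|x-5| - ln|x-1|]+C

Answer: (1/4)·ln|(x-5)/(x-1)|+C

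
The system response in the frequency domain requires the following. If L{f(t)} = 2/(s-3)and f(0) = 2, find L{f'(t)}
L{f'(t)} = s·F(s) - f(0) = 2s/(s-3)-2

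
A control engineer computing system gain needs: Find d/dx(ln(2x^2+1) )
Chain rule: d/dx[ln(u)]=u'/u where u=2x^2+1
u'=4x

Answer: (4x)/(2x^2+1)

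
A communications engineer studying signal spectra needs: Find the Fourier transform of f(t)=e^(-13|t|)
Using the standard pair: F{e^(-a|t|)} = 2a/(a^2 + omega^2)
With a = 13: F(omega) = 26/(169 + omega^2)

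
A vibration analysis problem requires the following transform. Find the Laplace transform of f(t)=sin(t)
L{sin(wt)} = w/(s² + w²)
L{sin(t)} = 1/(s² + 1)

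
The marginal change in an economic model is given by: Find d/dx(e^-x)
Chain rule: d/dx[e^u]=e^u · u' where u=-x
u'=-1

Answer: -1·e^-x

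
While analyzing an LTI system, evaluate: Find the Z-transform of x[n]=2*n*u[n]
Z{n * u[n]} = z/(z-1)^2
By linearity: Z{2 * n * u[n]} = 2z/(z-1)^2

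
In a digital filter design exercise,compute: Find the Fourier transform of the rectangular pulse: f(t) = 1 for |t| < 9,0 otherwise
F(omega)=integral from -9 to 9 of e^(-j * omega * t) dt
=2 * sin(9 * omega)/omega=18 * sinc(9 * omega/pi)

Answer: 2 * sin(9 * omega)/omega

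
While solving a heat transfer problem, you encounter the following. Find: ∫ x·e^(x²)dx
Let u=x², du=2x dx
∫ (1/2)e^u du=e^u/2 + C

Answer: e^(x²)/2 + C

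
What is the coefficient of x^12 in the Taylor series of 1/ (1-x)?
1/(1-x)=Σ x^n for |x|<1
All coefficients are 1

Answer: 1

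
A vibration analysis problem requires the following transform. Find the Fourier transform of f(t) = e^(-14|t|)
Using the standard pair: F{e^(-a|t|)}=2a/(a^2+omega^2)
With a=14: F(omega)=28/(196+omega^2)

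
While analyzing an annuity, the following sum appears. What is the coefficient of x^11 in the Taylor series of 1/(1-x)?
1/(1-x) = Σ x^n for |x|<1
All coefficients are 1

Answer: 1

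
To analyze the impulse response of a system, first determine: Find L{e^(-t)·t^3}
First shifting: L{e^(at)f(t)} = F(s-a)
L{t^3} = 6/s^4
Shift s → s + 1: 6/(s + 1)^4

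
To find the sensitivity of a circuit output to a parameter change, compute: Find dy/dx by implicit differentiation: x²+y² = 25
Differentiate both sides: 2x+2y·(dy/dx)=0
Solve: dy/dx=-2x/(2y)=-x/y

Answer: dy/dx=-x/y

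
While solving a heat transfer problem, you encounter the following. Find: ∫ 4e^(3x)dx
Since d/dx[e^(3x)]=3e^(3x), we get 4/3 e^(3x)+C

Answer: (4/3)e^(3x)+C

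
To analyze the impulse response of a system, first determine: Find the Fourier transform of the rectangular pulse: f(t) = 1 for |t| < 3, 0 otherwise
F(omega) = integral from -3 to 3 of e^(-j * omega * t) dt
= 2 * sin(3 * omega)/omega = 6 * sinc(3 * omega/pi)

Answer: 2 * sin(3 * omega)/omega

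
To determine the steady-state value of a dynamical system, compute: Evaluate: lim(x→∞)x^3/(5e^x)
Apply L'Hôpital 3 times (∞/∞ each time):
Eventually get 3!/(5e^x) → 0

Answer: 0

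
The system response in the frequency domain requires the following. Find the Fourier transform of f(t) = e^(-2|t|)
Using the standard pair: F{e^(-a|t|)}=2a/(a^2 + omega^2)
With a=2: F(omega)=4/(4 + omega^2)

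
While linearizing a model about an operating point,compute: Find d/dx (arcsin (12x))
d/dx[arcsin(u)]=u'/√(1-u²), u=12x, u'=12

Answer: 12/√(1-144x²)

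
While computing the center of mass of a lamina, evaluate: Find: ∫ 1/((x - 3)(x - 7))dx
Partial fractions: 1/((x-3)(x-7))=A/(x-3) + B/(x-7)
A=-1/4, B=1/4
∫ [-1/4· 1/(x-3) + 1/4· 1/(x-7)] dx
=(1/4)[ln|x-7| - ln|x-3|] + C

Answer: (1/4)·ln|(x-7)/(x-3)| + C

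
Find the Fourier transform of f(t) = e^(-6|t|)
Using the standard pair: F{e^(-a|t|)} = 2a/(a^2 + omega^2)
With a = 6: F(omega) = 12/(36 + omega^2)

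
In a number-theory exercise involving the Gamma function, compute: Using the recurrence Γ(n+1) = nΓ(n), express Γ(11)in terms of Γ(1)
Γ(11) = 10Γ(10) = 10·9Γ(9) = ... = 10!·Γ(1) = 3628800·Γ(1)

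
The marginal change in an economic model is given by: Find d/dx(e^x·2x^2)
Product rule: (fg)'=f'g + fg'
f=e^x, f'=e^x
g=2x^2, g'=4x

Answer: 2·e^x·x^2 + 4·e^x·x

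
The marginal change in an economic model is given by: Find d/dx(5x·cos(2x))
Product rule: (fg)' = f'g + fg'
f = 5x, f' = 5
g = cos(2x), g' = -2·sin(2x)

Answer: 5·cos(2x) - 10x·sin(2x)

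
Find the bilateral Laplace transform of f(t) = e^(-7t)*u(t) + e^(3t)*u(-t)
For e^(-7t)*u(t): L = 1/(s + 7), Re(s) > -7
For e^(3t)*u(-t): L = -1/(s-3), Re(s) < 3
Combined: F(s) = 1/(s + 7) - 1/(s-3), -7 < Re(s) < 3

Answer: 1/(s + 7) - 1/(s-3), ROC: -7 < Re(s) < 3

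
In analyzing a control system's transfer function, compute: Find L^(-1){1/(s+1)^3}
L^(-1){1/(s-a)^n}=t^(n-1)·e^(at)/(n-1)!
Here a=-1, n=3: t^2·e^(-t)/2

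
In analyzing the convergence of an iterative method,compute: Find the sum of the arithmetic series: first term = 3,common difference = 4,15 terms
Last term: a_n=3+(15-1)·4=59
Sum=n(a_1+a_n)/2=15(3+59)/2=465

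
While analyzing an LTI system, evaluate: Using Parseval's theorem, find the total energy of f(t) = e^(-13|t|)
Parseval's theorem: E=integral |f(t)|^2 dt=(1/2pi) integral |F(omega)|^2 domega
E=integral_{-inf}^{inf} e^(-26|t|) dt=2*integral_0^inf e^(-26t) dt=2/(2*13)=1/13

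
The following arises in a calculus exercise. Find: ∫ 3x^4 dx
Using power rule: ∫ 3x^4 dx = 3/5 x^5+C = (3/5)x^5+C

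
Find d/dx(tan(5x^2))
Chain rule: d/dx[tan(u)]=sec²(u)·u' where u=5x^2
u'=10x

Answer: 10x·sec²(5x^2)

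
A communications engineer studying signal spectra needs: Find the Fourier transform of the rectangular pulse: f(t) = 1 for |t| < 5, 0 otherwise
F(omega) = integral from -5 to 5 of e^(-j*omega*t) dt
= 2*sin(5*omega)/omega = 10*sinc(5*omega/pi)

Answer: 2*sin(5*omega)/omega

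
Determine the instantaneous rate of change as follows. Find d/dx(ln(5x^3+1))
Chain rule: d/dx[ln(u)]=u'/u where u=5x^3 + 1
u'=15x^2

Answer: (15x^2)/(5x^3 + 1)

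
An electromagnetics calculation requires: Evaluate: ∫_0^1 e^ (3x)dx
Antiderivative: (1/3)e^(3x)
Evaluate: (1/3)(e^3-1)

Answer: (e^3-1)/3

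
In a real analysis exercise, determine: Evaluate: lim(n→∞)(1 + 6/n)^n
This is the definition of e^6: lim(1 + 6/n)^n=e^6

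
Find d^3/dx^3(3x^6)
Apply power rule 3 times:
d^1: 18x^5
d^2: 90x^4
d^3: 360x^3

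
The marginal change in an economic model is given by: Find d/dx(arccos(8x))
d/dx[arccos(u)]=-u'/√(1-u²), u=8x, u'=8

Answer: -8/√(1 - 64x²)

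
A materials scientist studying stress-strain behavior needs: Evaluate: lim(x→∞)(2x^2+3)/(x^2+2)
Divide numerator and denominator by x^2:
lim (2+3/x^2)/(1+2/x^2) = 2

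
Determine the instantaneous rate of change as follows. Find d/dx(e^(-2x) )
Chain rule: d/dx[e^u]=e^u · u' where u=-2x
u'=-2

Answer: -2·e^(-2x)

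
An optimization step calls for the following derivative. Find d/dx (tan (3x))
Chain rule: d/dx[tan(u)]=sec²(u)·u' where u=3x
u'=3

Answer: 3·sec²(3x)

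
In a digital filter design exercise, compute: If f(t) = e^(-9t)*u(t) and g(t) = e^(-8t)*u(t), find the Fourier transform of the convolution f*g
By the convolution theorem: F{f * g} = F(omega) * G(omega)
F(omega) = 1/(9+j * omega), G(omega) = 1/(8+j * omega)
F{f * g} = 1/((9+j * omega)(8+j * omega))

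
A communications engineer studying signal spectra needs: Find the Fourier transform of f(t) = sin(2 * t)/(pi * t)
sin(W * t)/(pi * t)=(W/pi) * sinc(W * t/pi) is the impulse response of the ideal low-pass filter with cutoff W (here W=2).
Its Fourier transform is a rectangular function:
F(omega)=1 for |omega| < 2, 0 otherwise

Answer: rect(omega/4) [i.e., 1 for |omega| < 2, 0 otherwise]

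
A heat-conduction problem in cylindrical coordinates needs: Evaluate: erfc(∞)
erfc(x)=1 - erf(x); erfc(∞)=1 - erf(∞)=1-1=0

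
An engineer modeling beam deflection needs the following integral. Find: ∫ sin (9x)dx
Using substitution u = 9x: ∫ sin(u) du/9 = -cos(u)/9+C

Answer: (-1/9)cos(9x)+C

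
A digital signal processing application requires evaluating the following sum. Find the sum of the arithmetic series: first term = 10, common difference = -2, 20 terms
Last term: a_n = 10 + (20 - 1)·-2 = -28
Sum = n(a_1 + a_n)/2 = 20(10 + (-28))/2 = -180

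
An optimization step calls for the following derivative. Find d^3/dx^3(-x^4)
Apply power rule 3 times:
d^1: -4x^3
d^2: -12x^2
d^3: -24x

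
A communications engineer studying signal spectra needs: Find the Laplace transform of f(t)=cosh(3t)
L{cosh(at)}=s/(s²-a²)
L{cosh(3t)}=s/(s²-9)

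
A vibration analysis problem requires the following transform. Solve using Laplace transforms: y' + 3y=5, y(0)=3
Take L of both sides: sY(s) - 3 + 3Y(s) = 5/s
Y(s)(s + 3) = 5/s + 3
Y(s) = 5/(s(s + 3)) + 3/(s + 3)
Partial fractions: 5/(s(s + 3)) = (5/3)/s - (5/3)/(s + 3)
So Y(s) = (5/3)/s + (4/3)/(s + 3)
Inverse transform (L^(-1){1/s} = 1, L^(-1){1/(s + 3)} = e^(-3t)):

Answer: y(t) = 5/3 + (4/3)·e^(-3t)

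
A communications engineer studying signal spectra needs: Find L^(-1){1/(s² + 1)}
L^(-1){w/(s²+w²)}=sin(wt)
Here w=1

Answer: sin(t)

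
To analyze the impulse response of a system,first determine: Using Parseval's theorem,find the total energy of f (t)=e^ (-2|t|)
Parseval's theorem: E = integral |f(t)|^2 dt = (1/2pi) integral |F(omega)|^2 domega
E = integral_{-inf}^{inf} e^(-4|t|) dt = 2 * integral_0^inf e^(-4t) dt = 2/(2 * 2) = 1/2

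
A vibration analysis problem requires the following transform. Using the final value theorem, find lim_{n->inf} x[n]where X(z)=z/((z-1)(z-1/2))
Final value theorem: lim x[n]=lim_{z->1} (z-1)*X(z)
(z-1)*X(z)=z/(z-1/2)
As z->1: 1/(1-1/2)=1/(1/2)=2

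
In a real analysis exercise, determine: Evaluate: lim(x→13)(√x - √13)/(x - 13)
Multiply by conjugate (√x+√13)/(√x+√13):
= (x - 13)/((x - 13)(√x+√13)) = 1/(√x+√13)
As x → 13: 1/(2√13)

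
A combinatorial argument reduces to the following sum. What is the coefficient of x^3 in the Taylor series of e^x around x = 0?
Taylor series of e^x = Σ x^n/n!
Coefficient of x^3 = 1/3! = 1/6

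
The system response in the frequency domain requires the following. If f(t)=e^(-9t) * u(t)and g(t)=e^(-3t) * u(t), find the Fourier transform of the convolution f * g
By the convolution theorem: F{f*g} = F(omega)*G(omega)
F(omega) = 1/(9 + j*omega), G(omega) = 1/(3 + j*omega)
F{f*g} = 1/((9 + j*omega)(3 + j*omega))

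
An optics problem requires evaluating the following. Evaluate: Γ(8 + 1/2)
Γ(n + 1/2)=(2n)!√π/(4^n·n!)
=20922789888000√π/(65536·40320)=(2027025/256)·√π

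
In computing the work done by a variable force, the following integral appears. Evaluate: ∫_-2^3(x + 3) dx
Step 1: Find antiderivative F(x)=(1/2)x^2+3x
Step 2: F(3) - F(-2)=27/2 - (-4)=35/2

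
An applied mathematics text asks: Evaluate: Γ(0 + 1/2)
Γ(1/2) = √π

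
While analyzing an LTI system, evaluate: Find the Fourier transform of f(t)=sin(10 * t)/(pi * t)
sin(W * t)/(pi * t)=(W/pi) * sinc(W * t/pi) is the impulse response of the ideal low-pass filter with cutoff W (here W=10).
Its Fourier transform is a rectangular function:
F(omega)=1 for |omega| < 10, 0 otherwise

Answer: rect(omega/20) [i.e., 1 for |omega| < 10, 0 otherwise]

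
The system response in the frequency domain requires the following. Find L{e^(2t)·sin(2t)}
First shifting: L{e^(at)f(t)}=F(s-a)
L{sin(2t)}=2/(s² + 4)
Shift: 2/((s-2)² + 4)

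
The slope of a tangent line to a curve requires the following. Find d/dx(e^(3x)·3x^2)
Product rule: (fg)' = f'g+fg'
f = e^(3x), f' = 3·e^(3x)
g = 3x^2, g' = 6x

Answer: 9·e^(3x)·x^2+6·e^(3x)·x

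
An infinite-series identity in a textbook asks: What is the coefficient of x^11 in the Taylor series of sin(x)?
sin(x)=Σ (-1)^k x^(2k + 1)/(2k + 1)!
For x^11: (-1)^5/11!=-1/39916800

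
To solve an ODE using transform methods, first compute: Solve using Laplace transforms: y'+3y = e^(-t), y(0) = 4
Take L: sY - 4+3Y=1/(s+1)
Y(s+3)=1/(s+1)+4
Y=1/((s+1)(s+3))+4/(s+3)
Partial fractions: 1/((s+1)(s+3))=(1/2)/(s+1) - (1/2)/(s+3)
So Y=(1/2)/(s+1)+(7/2)/(s+3)
Inverse Laplace transform (L^(-1){1/(s+1)}=e^(-t), L^(-1){1/(s+3)}=e^(-3t)):

Answer: y(t)=(1/2)·e^(-t)+(7/2)·e^(-3t)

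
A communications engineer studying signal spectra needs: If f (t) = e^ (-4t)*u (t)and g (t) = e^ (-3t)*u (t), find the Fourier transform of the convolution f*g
By the convolution theorem: F{f*g} = F(omega)*G(omega)
F(omega) = 1/(4+j*omega), G(omega) = 1/(3+j*omega)
F{f*g} = 1/((4+j*omega)(3+j*omega))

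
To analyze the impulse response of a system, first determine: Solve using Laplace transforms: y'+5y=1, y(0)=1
Take L of both sides: sY(s)-1+5Y(s) = 1/s
Y(s)(s+5) = 1/s+1
Y(s) = 1/(s(s+5))+1/(s+5)
Partial fractions: 1/(s(s+5)) = (1/5)/s - (1/5)/(s+5)
So Y(s) = (1/5)/s+(4/5)/(s+5)
Inverse transform (L^(-1){1/s} = 1, L^(-1){1/(s+5)} = e^(-5t)):

Answer: y(t) = 1/5+(4/5)·e^(-5t)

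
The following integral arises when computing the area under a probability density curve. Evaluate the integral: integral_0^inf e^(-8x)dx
integral_0^inf e^(-8x) dx = [-1/8*e^(-8x)]_0^inf
= 0 - (-1/8) = 1/8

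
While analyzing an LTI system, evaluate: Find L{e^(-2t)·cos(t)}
First shifting: L{e^(at)f(t)}=F(s-a)
L{cos(t)}=s/(s² + 1)
Shift: (s + 2)/((s + 2)² + 1)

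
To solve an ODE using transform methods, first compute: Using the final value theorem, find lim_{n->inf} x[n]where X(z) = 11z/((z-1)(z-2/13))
Final value theorem: lim x[n]=lim_{z->1} (z-1) * X(z)
(z-1) * X(z)=11z/(z-2/13)
As z->1: 11/(1-2/13)=11/(11/13)=13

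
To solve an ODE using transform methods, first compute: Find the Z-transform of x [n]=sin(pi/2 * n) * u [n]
Z{sin(w0*n)*u[n]} = z*sin(w0)/(z^2-2z*cos(w0)+1)
With w0 = pi/2: X(z) = z*sin(pi/2)/(z^2-2z*cos(pi/2)+1)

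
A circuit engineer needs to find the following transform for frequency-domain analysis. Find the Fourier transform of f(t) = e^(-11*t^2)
The Fourier transform of a Gaussian e^(-a * t^2) is sqrt(pi/a) * e^(-omega^2/(4a)).
With a = 11: F(omega) = sqrt(pi/11) * e^(-omega^2/44)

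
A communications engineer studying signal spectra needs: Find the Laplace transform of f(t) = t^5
L{t^n}=n!/s^(n + 1)
L{t^5}=5!/s^6=120/s^6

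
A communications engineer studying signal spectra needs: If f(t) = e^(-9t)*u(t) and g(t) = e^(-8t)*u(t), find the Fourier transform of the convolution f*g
By the convolution theorem: F{f*g}=F(omega)*G(omega)
F(omega)=1/(9 + j*omega), G(omega)=1/(8 + j*omega)
F{f*g}=1/((9 + j*omega)(8 + j*omega))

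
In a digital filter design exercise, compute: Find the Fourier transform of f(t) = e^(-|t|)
Using the standard pair: F{e^(-a|t|)}=2a/(a^2+omega^2)
With a=1: F(omega)=2/(1+omega^2)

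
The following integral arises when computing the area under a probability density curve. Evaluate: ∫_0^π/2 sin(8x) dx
Antiderivative: -cos(8x)/8
Evaluate at bounds: [-cos(8·π/2)/8] - [-cos(8·0)/8]
= (-(1) + (1))/8 = 0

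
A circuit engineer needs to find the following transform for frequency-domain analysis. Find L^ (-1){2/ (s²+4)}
L^(-1){w/(s²+w²)}=sin(wt)
Here w=2

Answer: sin(2t)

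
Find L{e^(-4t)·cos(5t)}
First shifting: L{e^(at)f(t)} = F(s-a)
L{cos(5t)} = s/(s² + 25)
Shift: (s + 4)/((s + 4)² + 25)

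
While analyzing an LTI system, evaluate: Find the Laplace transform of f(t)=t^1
L{t^n}=n!/s^(n+1)
L{t^1}=1!/s^2=1/s^2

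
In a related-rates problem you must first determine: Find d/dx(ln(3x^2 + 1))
Chain rule: d/dx[ln(u)] = u'/u where u = 3x^2 + 1
u' = 6x

Answer: (6x)/(3x^2 + 1)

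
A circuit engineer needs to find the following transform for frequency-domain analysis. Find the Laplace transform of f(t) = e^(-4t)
L{e^(at)} = 1/(s-a)
L{e^(-4t)} = 1/(s+4)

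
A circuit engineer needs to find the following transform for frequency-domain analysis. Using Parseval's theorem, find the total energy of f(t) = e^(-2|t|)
Parseval's theorem: E = integral |f(t)|^2 dt = (1/2pi) integral |F(omega)|^2 domega
E = integral_{-inf}^{inf} e^(-4|t|) dt = 2*integral_0^inf e^(-4t) dt = 2/(2*2) = 1/2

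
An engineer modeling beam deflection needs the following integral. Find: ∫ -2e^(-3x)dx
Since d/dx[e^(-3x)] = -3e^(-3x), we get 2/3 e^(-3x) + C

Answer: (2/3)e^(-3x) + C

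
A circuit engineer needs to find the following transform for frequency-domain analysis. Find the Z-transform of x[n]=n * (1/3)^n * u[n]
Using the property Z{n*a^n*u[n]} = az/(z-a)^2
With a = 1/3: X(z) = (1/3)z/(z - 1/3)^2, |z| > 1/3

Answer: (1/3)z/(z - 1/3)^2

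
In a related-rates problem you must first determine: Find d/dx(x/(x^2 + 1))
Quotient rule: (f/g)'=(f'g - fg')/g²
f=x, f'=1
g=x^2 + 1, g'=2x

Answer: (1·(x^2 + 1) - 2x^2)/(x^2 + 1)²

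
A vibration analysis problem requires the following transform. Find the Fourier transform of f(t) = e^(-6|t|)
Using the standard pair: F{e^(-a|t|)} = 2a/(a^2+omega^2)
With a = 6: F(omega) = 12/(36+omega^2)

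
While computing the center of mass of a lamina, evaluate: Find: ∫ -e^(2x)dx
Since d/dx[e^(2x)] = 2e^(2x), we get -1/2 e^(2x)+C

Answer: (-1/2)e^(2x)+C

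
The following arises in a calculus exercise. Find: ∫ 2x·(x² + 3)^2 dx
Let u=x²+3, du=2x dx
∫ u^2 du=u^3/3+C

Answer: (x²+3)^3/3+C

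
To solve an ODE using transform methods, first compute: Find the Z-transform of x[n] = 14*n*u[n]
Z{n*u[n]}=z/(z-1)^2
By linearity: Z{14*n*u[n]}=14z/(z-1)^2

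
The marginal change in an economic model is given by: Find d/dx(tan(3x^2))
Chain rule: d/dx[tan(u)] = sec²(u)·u' where u = 3x^2
u' = 6x

Answer: 6x·sec²(3x^2)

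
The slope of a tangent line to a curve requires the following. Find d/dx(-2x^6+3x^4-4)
Power rule: d/dx(ax^n) = n·a·x^(n-1)
Term by term: -12·x^5+12·x^3

Answer: -12x^5+12x^3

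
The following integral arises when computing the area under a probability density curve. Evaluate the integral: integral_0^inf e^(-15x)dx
integral_0^inf e^(-15x) dx=[-1/15*e^(-15x)]_0^inf
=0 - (-1/15)=1/15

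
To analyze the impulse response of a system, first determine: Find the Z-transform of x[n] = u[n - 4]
Using the time-shift property: Z{u[n-4]} = z^(-4)*z/(z-1)
= z^(-3)/(z-1)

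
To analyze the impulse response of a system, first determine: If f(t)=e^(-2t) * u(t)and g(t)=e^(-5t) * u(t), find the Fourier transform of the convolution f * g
By the convolution theorem: F{f*g}=F(omega)*G(omega)
F(omega)=1/(2 + j*omega), G(omega)=1/(5 + j*omega)
F{f*g}=1/((2 + j*omega)(5 + j*omega))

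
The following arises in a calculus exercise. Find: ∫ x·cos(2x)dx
By parts: u=x, dv=cos(2x) dx
du=dx, v=sin(2x)/2
=x·sin(2x)/2+cos(2x)/2²+C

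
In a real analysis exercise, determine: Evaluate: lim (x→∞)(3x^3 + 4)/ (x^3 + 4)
Divide numerator and denominator by x^3:
lim (3+4/x^3)/(1+4/x^3)=3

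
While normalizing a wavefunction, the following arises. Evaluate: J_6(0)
J_n(0) = 0 for all n > 0 (Bessel function of first kind)
J_6(0) = 0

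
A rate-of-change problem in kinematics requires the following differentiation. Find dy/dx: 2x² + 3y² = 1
Differentiate: 4x+6y·(dy/dx)=0
dy/dx=-4x/(6y)=-(2/3)·(x/y)

Answer: dy/dx=-(2/3)·(x/y)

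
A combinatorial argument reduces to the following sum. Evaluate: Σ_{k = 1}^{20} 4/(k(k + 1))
Partial fractions: 4/(k(k + 1)) = 4/k - 4/(k + 1)
Telescoping sum: 4(1 - 1/21) = 4·20/21

Answer: 80/21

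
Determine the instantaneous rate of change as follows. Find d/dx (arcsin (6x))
d/dx[arcsin(u)] = u'/√(1-u²), u = 6x, u' = 6

Answer: 6/√(1-36x²)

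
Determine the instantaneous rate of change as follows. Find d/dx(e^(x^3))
Chain rule: d/dx[e^u] = e^u · u' where u = x^3
u' = 3x^2

Answer: 3x^2·e^(x^3)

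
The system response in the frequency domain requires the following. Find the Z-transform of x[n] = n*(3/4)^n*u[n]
Using the property Z{n * a^n * u[n]}=az/(z-a)^2
With a=3/4: X(z)=(3/4)z/(z - 3/4)^2, |z| > 3/4

Answer: (3/4)z/(z - 3/4)^2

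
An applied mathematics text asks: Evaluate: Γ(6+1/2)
Γ(n + 1/2) = (2n)!√π/(4^n·n!)
= 479001600√π/(4096·720) = (10395/64)·√π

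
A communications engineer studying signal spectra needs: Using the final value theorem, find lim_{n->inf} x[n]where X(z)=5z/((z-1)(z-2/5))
Final value theorem: lim x[n] = lim_{z->1} (z-1) * X(z)
(z-1) * X(z) = 5z/(z-2/5)
As z->1: 5/(1-2/5) = 5/(3/5) = 25/3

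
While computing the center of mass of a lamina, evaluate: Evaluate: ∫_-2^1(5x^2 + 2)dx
Step 1: Find antiderivative F(x)=(5/3)x^3 + 2x
Step 2: F(1) - F(-2)=11/3 - (-52/3)=21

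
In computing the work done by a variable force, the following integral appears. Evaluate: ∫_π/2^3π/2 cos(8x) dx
Antiderivative: sin(8x)/8
Evaluate at bounds: [sin(8·3π/2)/8] - [sin(8·π/2)/8]
=((0) - (0))/8=0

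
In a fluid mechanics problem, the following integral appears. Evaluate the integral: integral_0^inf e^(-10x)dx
integral_0^inf e^(-10x) dx = [-1/10 * e^(-10x)]_0^inf
= 0 - (-1/10) = 1/10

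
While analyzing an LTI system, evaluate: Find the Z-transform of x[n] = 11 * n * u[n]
Z{n * u[n]}=z/(z-1)^2
By linearity: Z{11 * n * u[n]}=11z/(z-1)^2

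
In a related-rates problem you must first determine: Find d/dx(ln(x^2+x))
Chain rule: d/dx[ln(u)] = u'/u where u = x^2 + x
u' = 2x + 1

Answer: (2x + 1)/(x^2 + x)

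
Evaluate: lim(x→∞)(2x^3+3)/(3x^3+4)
Divide numerator and denominator by x^3:
lim (2 + 3/x^3)/(3 + 4/x^3) = 2/3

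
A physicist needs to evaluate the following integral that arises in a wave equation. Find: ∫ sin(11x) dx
Using substitution u = 11x: ∫ sin(u) du/11 = -cos(u)/11+C

Answer: (-1/11)cos(11x)+C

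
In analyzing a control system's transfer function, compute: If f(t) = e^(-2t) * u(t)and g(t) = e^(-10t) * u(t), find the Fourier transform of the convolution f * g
By the convolution theorem: F{f*g} = F(omega)*G(omega)
F(omega) = 1/(2+j*omega), G(omega) = 1/(10+j*omega)
F{f*g} = 1/((2+j*omega)(10+j*omega))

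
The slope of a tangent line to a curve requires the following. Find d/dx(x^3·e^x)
Product rule: (fg)' = f'g + fg'
f = x^3, f' = 3x^2
g = e^x, g' = e^x

Answer: 3x^2·e^x + x^3·e^x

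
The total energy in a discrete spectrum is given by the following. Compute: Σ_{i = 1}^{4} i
Using formula: Σ i^1 = n(n+1)/2 = 4·5/2 = 10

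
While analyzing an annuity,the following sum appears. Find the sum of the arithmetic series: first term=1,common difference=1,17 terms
Last term: a_n=1+(17-1)·1=17
Sum=n(a_1+a_n)/2=17(1+17)/2=153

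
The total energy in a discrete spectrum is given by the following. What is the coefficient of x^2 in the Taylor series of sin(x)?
sin(x) has only odd powers. Coefficient of x^2 = 0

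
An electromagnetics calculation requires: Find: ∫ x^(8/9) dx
Power rule: ∫ x^(8/9) dx = x^(17/9)/(17/9) + C

Answer: (9/17)·x^(17/9) + C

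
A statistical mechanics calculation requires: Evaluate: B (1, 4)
B(x,y) = Γ(x)Γ(y)/Γ(x+y) = (x-1)!(y-1)!/(x+y-1)!
B(1,4) = 0!·3!/4! = 1/4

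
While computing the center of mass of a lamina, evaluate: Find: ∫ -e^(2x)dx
Since d/dx[e^(2x)]=2e^(2x), we get -1/2 e^(2x)+C

Answer: (-1/2)e^(2x)+C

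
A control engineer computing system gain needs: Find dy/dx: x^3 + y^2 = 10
Differentiate: 3x^2+2y·(dy/dx) = 0
dy/dx = -3x^2/(2y)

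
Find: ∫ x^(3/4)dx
Power rule: ∫ x^(3/4) dx=x^(7/4)/(7/4)+C

Answer: (4/7)·x^(7/4)+C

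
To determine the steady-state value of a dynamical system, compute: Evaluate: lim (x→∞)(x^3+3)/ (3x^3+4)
Divide numerator and denominator by x^3:
lim (1 + 3/x^3)/(3 + 4/x^3)=1/3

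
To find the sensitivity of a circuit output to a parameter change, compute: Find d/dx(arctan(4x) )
d/dx[arctan(u)]=u'/(1+u²), u=4x, u'=4

Answer: 4/(1+16x²)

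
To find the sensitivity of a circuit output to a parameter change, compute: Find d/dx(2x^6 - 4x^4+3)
Power rule: d/dx(ax^n) = n·a·x^(n-1)
Term by term: 12·x^5 - 16·x^3

Answer: 12x^5 - 16x^3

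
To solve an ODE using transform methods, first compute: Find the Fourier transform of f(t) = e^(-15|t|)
Using the standard pair: F{e^(-a|t|)} = 2a/(a^2 + omega^2)
With a = 15: F(omega) = 30/(225 + omega^2)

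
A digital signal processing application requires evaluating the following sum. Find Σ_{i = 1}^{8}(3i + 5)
=3·Σ i+5·8=3·36+40=148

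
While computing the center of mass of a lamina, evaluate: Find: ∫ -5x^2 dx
Using power rule: ∫ -5x^2 dx = -5/3 x^3 + C = (-5/3)x^3 + C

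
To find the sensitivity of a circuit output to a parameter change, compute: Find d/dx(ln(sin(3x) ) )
Chain rule: d/dx[ln(u)] = u'/u where u = sin(3x)
u' = 3cos(3x)

Answer: (3cos(3x))/(sin(3x))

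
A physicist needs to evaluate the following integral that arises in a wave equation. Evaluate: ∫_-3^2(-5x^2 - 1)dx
Step 1: Find antiderivative F(x)=(-5/3)x^3 - x
Step 2: F(2) - F(-3)=-46/3 - (48)=-190/3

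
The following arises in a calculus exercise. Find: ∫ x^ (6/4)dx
Power rule: ∫ x^(3/2) dx=x^(5/2)/(5/2)+C

Answer: (2/5)·x^(5/2)+C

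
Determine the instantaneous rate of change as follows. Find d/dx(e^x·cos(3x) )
Product rule: (fg)' = f'g+fg'
f = e^x, f' = e^x
g = cos(3x), g' = -3·sin(3x)

Answer: e^x·cos(3x)-3·e^x·sin(3x)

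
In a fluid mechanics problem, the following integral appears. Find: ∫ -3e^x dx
Since d/dx[e^x] = + e^x, we get -3e^x + C

Answer: -3e^x + C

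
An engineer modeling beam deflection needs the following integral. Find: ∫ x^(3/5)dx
Power rule: ∫ x^(3/5) dx = x^(8/5)/(8/5) + C

Answer: (5/8)·x^(8/5) + C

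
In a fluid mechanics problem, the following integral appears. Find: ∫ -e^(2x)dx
Since d/dx[e^(2x)] = 2e^(2x), we get -1/2 e^(2x)+C

Answer: (-1/2)e^(2x)+C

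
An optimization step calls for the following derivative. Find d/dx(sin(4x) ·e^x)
Product rule: (fg)'=f'g + fg'
f=sin(4x), f'=4·cos(4x)
g=e^x, g'=e^x

Answer: 4·cos(4x)·e^x + sin(4x)·e^x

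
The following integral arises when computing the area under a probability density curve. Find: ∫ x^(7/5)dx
Power rule: ∫ x^(7/5) dx = x^(12/5)/(12/5) + C

Answer: (5/12)·x^(12/5) + C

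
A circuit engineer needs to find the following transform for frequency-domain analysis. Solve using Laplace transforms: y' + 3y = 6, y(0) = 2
Take L of both sides: sY(s) - 2 + 3Y(s)=6/s
Y(s)(s + 3)=6/s + 2
Y(s)=6/(s(s + 3)) + 2/(s + 3)
Partial fractions: 6/(s(s + 3))=2/s - 2/(s + 3)
So Y(s)=2/s
Inverse transform (L^(-1){1/s}=1, L^(-1){1/(s + 3)}=e^(-3t)):

Answer: y(t)=2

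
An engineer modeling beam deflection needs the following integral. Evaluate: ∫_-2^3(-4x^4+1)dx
Step 1: Find antiderivative F(x)=(-4/5)x^5+x
Step 2: F(3) - F(-2)=-957/5 - (118/5)=-215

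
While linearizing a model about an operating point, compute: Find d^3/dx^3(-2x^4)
Apply power rule 3 times:
d^1: -8x^3
d^2: -24x^2
d^3: -48x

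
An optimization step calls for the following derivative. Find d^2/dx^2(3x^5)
Apply power rule 2 times:
d^1: 15x^4
d^2: 60x^3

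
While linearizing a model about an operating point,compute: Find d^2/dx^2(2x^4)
Apply power rule 2 times:
d^1: 8x^3
d^2: 24x^2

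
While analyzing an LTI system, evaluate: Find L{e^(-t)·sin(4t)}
First shifting: L{e^(at)f(t)}=F(s-a)
L{sin(4t)}=4/(s² + 16)
Shift: 4/((s + 1)² + 16)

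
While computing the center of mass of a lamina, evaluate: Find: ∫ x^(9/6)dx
Power rule: ∫ x^(3/2) dx=x^(5/2)/(5/2)+C

Answer: (2/5)·x^(5/2)+C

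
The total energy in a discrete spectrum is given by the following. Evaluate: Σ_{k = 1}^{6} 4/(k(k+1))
Partial fractions: 4/(k(k + 1)) = 4/k - 4/(k + 1)
Telescoping sum: 4(1 - 1/7) = 4·6/7

Answer: 24/7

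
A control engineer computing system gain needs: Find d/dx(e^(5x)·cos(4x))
Product rule: (fg)' = f'g + fg'
f = e^(5x), f' = 5·e^(5x)
g = cos(4x), g' = -4·sin(4x)

Answer: 5·e^(5x)·cos(4x) - 4·e^(5x)·sin(4x)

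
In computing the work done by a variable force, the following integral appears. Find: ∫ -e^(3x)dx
Since d/dx[e^(3x)] = 3e^(3x), we get -1/3 e^(3x) + C

Answer: (-1/3)e^(3x) + C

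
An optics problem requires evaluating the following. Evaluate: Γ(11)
Γ(n) = (n-1)! for positive integers
Γ(11) = 10! = 3628800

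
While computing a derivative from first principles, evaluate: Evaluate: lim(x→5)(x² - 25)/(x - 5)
Factor: (x² - 25) = (x-5)(x + 5)
Cancel (x-5): lim(x→5) (x + 5) = 10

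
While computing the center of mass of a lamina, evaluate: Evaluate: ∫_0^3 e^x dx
Antiderivative: e^x
Evaluate: (e^3 - 1)

Answer: e^3 - 1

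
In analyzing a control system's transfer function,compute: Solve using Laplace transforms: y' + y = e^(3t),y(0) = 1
Take L: sY - 1 + Y=1/(s-3)
Y(s + 1)=1/(s-3) + 1
Y=1/((s-3)(s + 1)) + 1/(s + 1)
Partial fractions: 1/((s-3)(s + 1))=(1/4)/(s-3) - (1/4)/(s + 1)
So Y=(1/4)/(s-3) + (3/4)/(s + 1)
Inverse Laplace transform (L^(-1){1/(s-3)}=e^(3t), L^(-1){1/(s + 1)}=e^(-t)):

Answer: y(t)=(1/4)·e^(3t) + (3/4)·e^(-t)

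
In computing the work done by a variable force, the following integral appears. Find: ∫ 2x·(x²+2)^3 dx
Let u = x²+2, du = 2x dx
∫ u^3 du = u^4/4+C

Answer: (x²+2)^4/4+C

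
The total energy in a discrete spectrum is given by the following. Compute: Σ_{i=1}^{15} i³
Using formula: Σ i^3=[n(n + 1)/2]²=[15·16/2]²=14400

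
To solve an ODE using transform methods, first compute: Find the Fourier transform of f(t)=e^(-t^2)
The Fourier transform of a Gaussian e^(-t^2) is sqrt(pi) * e^(-omega^2/4).
With a=1: F(omega)=sqrt(pi) * e^(-omega^2/4)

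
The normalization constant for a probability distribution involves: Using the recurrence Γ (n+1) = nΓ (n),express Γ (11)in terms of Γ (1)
Γ(11) = 10Γ(10) = 10·9Γ(9) = ... = 10!·Γ(1) = 3628800·Γ(1)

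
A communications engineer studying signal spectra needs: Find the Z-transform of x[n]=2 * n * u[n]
Z{n*u[n]} = z/(z-1)^2
By linearity: Z{2*n*u[n]} = 2z/(z-1)^2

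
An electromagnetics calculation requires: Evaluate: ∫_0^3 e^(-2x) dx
Antiderivative: (1/(-2))e^(-2x)
Evaluate: (1/(-2))(e^-6 - 1)

Answer: (e^-6 - 1)/(-2)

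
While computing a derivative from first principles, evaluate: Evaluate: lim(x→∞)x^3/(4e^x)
Apply L'Hôpital 3 times (∞/∞ each time):
Eventually get 3!/(4e^x) → 0

Answer: 0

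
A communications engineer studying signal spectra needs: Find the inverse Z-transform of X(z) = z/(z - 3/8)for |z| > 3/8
Standard pair: z/(z-a) <-> a^n * u[n] for causal signals
With a=3/8: x[n]=(3/8)^n * u[n]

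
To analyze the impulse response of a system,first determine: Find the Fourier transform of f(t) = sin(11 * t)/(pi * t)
sin(W * t)/(pi * t)=(W/pi) * sinc(W * t/pi) is the impulse response of the ideal low-pass filter with cutoff W (here W=11).
Its Fourier transform is a rectangular function:
F(omega)=1 for |omega| < 11, 0 otherwise

Answer: rect(omega/22) [i.e., 1 for |omega| < 11, 0 otherwise]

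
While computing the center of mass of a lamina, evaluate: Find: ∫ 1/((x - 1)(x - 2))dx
Partial fractions: 1/((x-1)(x-2)) = A/(x-1)+B/(x-2)
A = -1, B = 1
∫ [-1· 1/(x-1)+1· 1/(x-2)] dx
= (1)[ln|x-2| - ln|x-1|]+C

Answer: ln|(x-2)/(x-1)|+C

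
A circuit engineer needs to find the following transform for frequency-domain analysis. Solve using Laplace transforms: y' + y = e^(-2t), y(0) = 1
Take L: sY - 1+Y=1/(s+2)
Y(s+1)=1/(s+2)+1
Y=1/((s+2)(s+1))+1/(s+1)
Partial fractions: 1/((s+2)(s+1))=-1/(s+2)+1/(s+1)
So Y=-1/(s+2)+2/(s+1)
Inverse Laplace transform (L^(-1){1/(s+2)}=e^(-2t), L^(-1){1/(s+1)}=e^(-t)):

Answer: y(t)=-1·e^(-2t)+2·e^(-t)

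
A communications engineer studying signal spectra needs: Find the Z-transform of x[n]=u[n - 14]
Using the time-shift property: Z{u[n-14]}=z^(-14)*z/(z-1)
=z^(-13)/(z-1)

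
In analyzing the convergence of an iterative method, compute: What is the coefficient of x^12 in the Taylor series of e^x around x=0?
Taylor series of e^x=Σ x^n/n!
Coefficient of x^12=1/12!=1/479001600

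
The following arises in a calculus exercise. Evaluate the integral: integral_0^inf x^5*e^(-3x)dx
This is a Gamma integral. Substitute u=3x (du=3 dx):
integral_0^inf x^5*e^(-3x) dx=(1/3^6) integral_0^inf u^5*e^(-u) du
=Gamma(6)/3^6=5!/3^6=120/729

Answer: 40/243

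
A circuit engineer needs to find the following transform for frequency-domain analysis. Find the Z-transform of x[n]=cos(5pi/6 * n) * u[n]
Z{cos(w0 * n) * u[n]}=z(z - cos(w0))/(z^2 - 2z * cos(w0) + 1)
With w0=5pi/6: X(z)=z(z - cos(5pi/6))/(z^2 - 2z * cos(5pi/6) + 1)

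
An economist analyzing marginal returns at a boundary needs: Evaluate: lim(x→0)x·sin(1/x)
Squeeze theorem: -|x| ≤ x·sin(1/x) ≤ |x|
Since x → 0 as x → 0, by squeeze theorem the limit is 0

Answer: 0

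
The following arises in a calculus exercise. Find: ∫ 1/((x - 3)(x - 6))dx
Partial fractions: 1/((x-3)(x-6)) = A/(x-3)+B/(x-6)
A = -1/3, B = 1/3
∫ [-1/3· 1/(x-3)+1/3· 1/(x-6)] dx
= (1/3)[ln|x-6| - ln|x-3|]+C

Answer: (1/3)·ln|(x-6)/(x-3)|+C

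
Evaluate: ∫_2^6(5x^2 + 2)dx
Step 1: Find antiderivative F(x) = (5/3)x^3+2x
Step 2: F(6) - F(2) = 372 - (52/3) = 1064/3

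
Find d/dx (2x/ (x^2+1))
Quotient rule: (f/g)' = (f'g - fg')/g²
f = 2x, f' = 2
g = x^2 + 1, g' = 2x

Answer: (2·(x^2 + 1) - 4x^2)/(x^2 + 1)²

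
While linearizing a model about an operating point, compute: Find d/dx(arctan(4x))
d/dx[arctan(u)]=u'/(1 + u²), u=4x, u'=4

Answer: 4/(1 + 16x²)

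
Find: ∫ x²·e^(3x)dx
Integration by parts twice:
First: u = x², dv = e^(3x) dx => x²e^(3x)/3 - (2/3)∫ xe^(3x) dx
Second (∫ xe^(3x) dx): xe^(3x)/3 - e^(3x)/9
Combining: e^(3x)(x²/3-2x/9+2/27)+C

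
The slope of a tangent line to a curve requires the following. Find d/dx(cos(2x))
Chain rule: d/dx[cos(u)] = -sin(u)·u' where u = 2x
u' = 2

Answer: -2·sin(2x)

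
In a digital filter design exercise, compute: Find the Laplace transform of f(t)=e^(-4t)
L{e^(at)}=1/(s-a)
L{e^(-4t)}=1/(s + 4)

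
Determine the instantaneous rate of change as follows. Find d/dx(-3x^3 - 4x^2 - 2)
Power rule: d/dx(ax^n) = n·a·x^(n-1)
Term by term: -9·x^2 - 8·x

Answer: -9x^2 - 8x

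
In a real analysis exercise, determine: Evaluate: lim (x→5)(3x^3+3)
Polynomial is continuous, so substitute x=5:
3·5^3 + 3=378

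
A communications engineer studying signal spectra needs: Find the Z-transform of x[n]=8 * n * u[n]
Z{n*u[n]} = z/(z-1)^2
By linearity: Z{8*n*u[n]} = 8z/(z-1)^2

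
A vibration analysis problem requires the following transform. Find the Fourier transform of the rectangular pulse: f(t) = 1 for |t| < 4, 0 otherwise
F(omega) = integral from -4 to 4 of e^(-j * omega * t) dt
= 2 * sin(4 * omega)/omega = 8 * sinc(4 * omega/pi)

Answer: 2 * sin(4 * omega)/omega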